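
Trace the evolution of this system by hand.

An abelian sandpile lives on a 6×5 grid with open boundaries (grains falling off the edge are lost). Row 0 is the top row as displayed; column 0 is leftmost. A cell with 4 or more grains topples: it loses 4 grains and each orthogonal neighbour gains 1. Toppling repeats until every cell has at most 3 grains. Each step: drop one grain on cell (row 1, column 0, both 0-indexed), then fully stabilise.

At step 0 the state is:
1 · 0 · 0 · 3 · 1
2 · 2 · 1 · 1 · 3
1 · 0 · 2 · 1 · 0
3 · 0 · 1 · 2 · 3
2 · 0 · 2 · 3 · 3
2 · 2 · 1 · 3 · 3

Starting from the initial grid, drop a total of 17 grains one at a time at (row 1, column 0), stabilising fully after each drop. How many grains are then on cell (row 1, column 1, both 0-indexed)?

3

gen 0: 1 · 0 · 0 · 3 · 1
2 · 2 · 1 · 1 · 3
1 · 0 · 2 · 1 · 0
3 · 0 · 1 · 2 · 3
2 · 0 · 2 · 3 · 3
2 · 2 · 1 · 3 · 3
gen 1: 1 · 0 · 0 · 3 · 1
3 · 2 · 1 · 1 · 3
1 · 0 · 2 · 1 · 0
3 · 0 · 1 · 2 · 3
2 · 0 · 2 · 3 · 3
2 · 2 · 1 · 3 · 3
gen 2: 2 · 0 · 0 · 3 · 1
0 · 3 · 1 · 1 · 3
2 · 0 · 2 · 1 · 0
3 · 0 · 1 · 2 · 3
2 · 0 · 2 · 3 · 3
2 · 2 · 1 · 3 · 3
gen 3: 2 · 0 · 0 · 3 · 1
1 · 3 · 1 · 1 · 3
2 · 0 · 2 · 1 · 0
3 · 0 · 1 · 2 · 3
2 · 0 · 2 · 3 · 3
2 · 2 · 1 · 3 · 3
gen 4: 2 · 0 · 0 · 3 · 1
2 · 3 · 1 · 1 · 3
2 · 0 · 2 · 1 · 0
3 · 0 · 1 · 2 · 3
2 · 0 · 2 · 3 · 3
2 · 2 · 1 · 3 · 3
gen 5: 2 · 0 · 0 · 3 · 1
3 · 3 · 1 · 1 · 3
2 · 0 · 2 · 1 · 0
3 · 0 · 1 · 2 · 3
2 · 0 · 2 · 3 · 3
2 · 2 · 1 · 3 · 3
gen 6: 3 · 1 · 0 · 3 · 1
1 · 0 · 2 · 1 · 3
3 · 1 · 2 · 1 · 0
3 · 0 · 1 · 2 · 3
2 · 0 · 2 · 3 · 3
2 · 2 · 1 · 3 · 3
gen 7: 3 · 1 · 0 · 3 · 1
2 · 0 · 2 · 1 · 3
3 · 1 · 2 · 1 · 0
3 · 0 · 1 · 2 · 3
2 · 0 · 2 · 3 · 3
2 · 2 · 1 · 3 · 3
gen 8: 3 · 1 · 0 · 3 · 1
3 · 0 · 2 · 1 · 3
3 · 1 · 2 · 1 · 0
3 · 0 · 1 · 2 · 3
2 · 0 · 2 · 3 · 3
2 · 2 · 1 · 3 · 3
gen 9: 0 · 2 · 0 · 3 · 1
2 · 1 · 2 · 1 · 3
1 · 2 · 2 · 1 · 0
0 · 1 · 1 · 2 · 3
3 · 0 · 2 · 3 · 3
2 · 2 · 1 · 3 · 3
gen 10: 0 · 2 · 0 · 3 · 1
3 · 1 · 2 · 1 · 3
1 · 2 · 2 · 1 · 0
0 · 1 · 1 · 2 · 3
3 · 0 · 2 · 3 · 3
2 · 2 · 1 · 3 · 3
gen 11: 1 · 2 · 0 · 3 · 1
0 · 2 · 2 · 1 · 3
2 · 2 · 2 · 1 · 0
0 · 1 · 1 · 2 · 3
3 · 0 · 2 · 3 · 3
2 · 2 · 1 · 3 · 3
gen 12: 1 · 2 · 0 · 3 · 1
1 · 2 · 2 · 1 · 3
2 · 2 · 2 · 1 · 0
0 · 1 · 1 · 2 · 3
3 · 0 · 2 · 3 · 3
2 · 2 · 1 · 3 · 3
gen 13: 1 · 2 · 0 · 3 · 1
2 · 2 · 2 · 1 · 3
2 · 2 · 2 · 1 · 0
0 · 1 · 1 · 2 · 3
3 · 0 · 2 · 3 · 3
2 · 2 · 1 · 3 · 3
gen 14: 1 · 2 · 0 · 3 · 1
3 · 2 · 2 · 1 · 3
2 · 2 · 2 · 1 · 0
0 · 1 · 1 · 2 · 3
3 · 0 · 2 · 3 · 3
2 · 2 · 1 · 3 · 3
gen 15: 2 · 2 · 0 · 3 · 1
0 · 3 · 2 · 1 · 3
3 · 2 · 2 · 1 · 0
0 · 1 · 1 · 2 · 3
3 · 0 · 2 · 3 · 3
2 · 2 · 1 · 3 · 3
gen 16: 2 · 2 · 0 · 3 · 1
1 · 3 · 2 · 1 · 3
3 · 2 · 2 · 1 · 0
0 · 1 · 1 · 2 · 3
3 · 0 · 2 · 3 · 3
2 · 2 · 1 · 3 · 3
gen 17: 2 · 2 · 0 · 3 · 1
2 · 3 · 2 · 1 · 3
3 · 2 · 2 · 1 · 0
0 · 1 · 1 · 2 · 3
3 · 0 · 2 · 3 · 3
2 · 2 · 1 · 3 · 3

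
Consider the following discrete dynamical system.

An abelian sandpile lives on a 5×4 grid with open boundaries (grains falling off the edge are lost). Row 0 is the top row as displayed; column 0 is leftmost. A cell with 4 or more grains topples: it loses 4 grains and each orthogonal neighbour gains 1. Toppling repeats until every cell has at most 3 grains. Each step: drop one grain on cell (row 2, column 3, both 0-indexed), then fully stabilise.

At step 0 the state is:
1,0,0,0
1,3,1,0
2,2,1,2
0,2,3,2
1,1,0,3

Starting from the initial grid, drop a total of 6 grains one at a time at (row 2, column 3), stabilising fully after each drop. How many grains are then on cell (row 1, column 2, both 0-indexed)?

2

step 0: 1,0,0,0
1,3,1,0
2,2,1,2
0,2,3,2
1,1,0,3
step 1: 1,0,0,0
1,3,1,0
2,2,1,3
0,2,3,2
1,1,0,3
step 2: 1,0,0,0
1,3,1,1
2,2,2,0
0,2,3,3
1,1,0,3
step 3: 1,0,0,0
1,3,1,1
2,2,2,1
0,2,3,3
1,1,0,3
step 4: 1,0,0,0
1,3,1,1
2,2,2,2
0,2,3,3
1,1,0,3
step 5: 1,0,0,0
1,3,1,1
2,2,2,3
0,2,3,3
1,1,0,3
step 6: 1,0,0,0
1,3,2,2
2,3,0,2
0,3,1,2
1,1,2,0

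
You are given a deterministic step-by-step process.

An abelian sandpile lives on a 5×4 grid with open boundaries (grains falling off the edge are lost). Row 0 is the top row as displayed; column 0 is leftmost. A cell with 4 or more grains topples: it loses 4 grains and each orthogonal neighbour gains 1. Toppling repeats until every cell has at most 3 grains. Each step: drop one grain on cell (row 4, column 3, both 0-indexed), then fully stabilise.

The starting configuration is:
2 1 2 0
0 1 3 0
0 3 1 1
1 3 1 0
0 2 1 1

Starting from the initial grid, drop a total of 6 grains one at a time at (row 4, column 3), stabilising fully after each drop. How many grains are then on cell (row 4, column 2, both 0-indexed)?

t=0: 2 1 2 0
0 1 3 0
0 3 1 1
1 3 1 0
0 2 1 1
t=1: 2 1 2 0
0 1 3 0
0 3 1 1
1 3 1 0
0 2 1 2
t=2: 2 1 2 0
0 1 3 0
0 3 1 1
1 3 1 0
0 2 1 3
t=3: 2 1 2 0
0 1 3 0
0 3 1 1
1 3 1 1
0 2 2 0
t=4: 2 1 2 0
0 1 3 0
0 3 1 1
1 3 1 1
0 2 2 1
t=5: 2 1 2 0
0 1 3 0
0 3 1 1
1 3 1 1
0 2 2 2
t=6: 2 1 2 0
0 1 3 0
0 3 1 1
1 3 1 1
0 2 2 3

2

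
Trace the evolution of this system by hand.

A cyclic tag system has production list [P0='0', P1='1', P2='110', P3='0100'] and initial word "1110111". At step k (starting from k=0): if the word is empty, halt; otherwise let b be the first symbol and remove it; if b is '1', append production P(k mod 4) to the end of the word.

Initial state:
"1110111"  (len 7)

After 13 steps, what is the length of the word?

0) "1110111"  (len 7)
1) "1101110"  (len 7)
2) "1011101"  (len 7)
3) "011101110"  (len 9)
4) "11101110"  (len 8)
5) "11011100"  (len 8)
6) "10111001"  (len 8)
7) "0111001110"  (len 10)
8) "111001110"  (len 9)
9) "110011100"  (len 9)
10) "100111001"  (len 9)
11) "00111001110"  (len 11)
12) "0111001110"  (len 10)
13) "111001110"  (len 9)

9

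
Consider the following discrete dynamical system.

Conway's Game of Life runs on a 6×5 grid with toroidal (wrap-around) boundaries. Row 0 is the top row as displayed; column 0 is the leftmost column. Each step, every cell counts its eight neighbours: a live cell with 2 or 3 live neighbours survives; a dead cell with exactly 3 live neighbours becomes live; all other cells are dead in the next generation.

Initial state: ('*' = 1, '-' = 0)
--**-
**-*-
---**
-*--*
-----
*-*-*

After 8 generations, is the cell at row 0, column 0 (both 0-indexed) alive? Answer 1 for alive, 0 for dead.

1

k=0  --**-
**-*-
---**
-*--*
-----
*-*-*
k=1  -----
**---
-*-*-
*--**
-*-**
-**-*
k=2  --*--
***--
-*-*-
-*---
-*---
-**-*
k=3  -----
*--*-
-----
**---
-*---
****-
k=4  *--*-
-----
**--*
**---
----*
***--
k=5  *-*-*
-*---
-*--*
-*---
--*-*
****-
k=6  ----*
-****
-**--
-***-
----*
-----
k=7  *-*-*
-*--*
----*
**-*-
--**-
-----
k=8  **-**
-*--*
-****
**-*-
-****
-**-*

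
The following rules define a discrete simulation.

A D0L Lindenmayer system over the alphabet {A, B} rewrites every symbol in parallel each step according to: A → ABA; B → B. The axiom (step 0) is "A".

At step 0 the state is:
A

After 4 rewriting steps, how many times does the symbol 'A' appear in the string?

[0] A
[1] ABA
[2] ABABABA
[3] ABABABABABABABA
[4] ABABABABABABABABABABABABABABABA

16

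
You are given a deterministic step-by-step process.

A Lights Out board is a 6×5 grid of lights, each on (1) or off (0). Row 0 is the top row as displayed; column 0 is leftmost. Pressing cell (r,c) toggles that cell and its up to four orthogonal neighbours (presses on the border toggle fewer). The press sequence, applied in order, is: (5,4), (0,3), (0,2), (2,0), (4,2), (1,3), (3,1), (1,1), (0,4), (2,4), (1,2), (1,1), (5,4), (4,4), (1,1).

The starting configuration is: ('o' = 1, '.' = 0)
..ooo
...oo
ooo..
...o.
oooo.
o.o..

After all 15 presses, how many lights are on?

t=0: ..ooo
...oo
ooo..
...o.
oooo.
o.o..
t=1: ..ooo
...oo
ooo..
...o.
ooooo
o.ooo
t=2: .....
....o
ooo..
...o.
ooooo
o.ooo
t=3: .ooo.
..o.o
ooo..
...o.
ooooo
o.ooo
t=4: .ooo.
o.o.o
..o..
o..o.
ooooo
o.ooo
t=5: .ooo.
o.o.o
..o..
o.oo.
o...o
o..oo
t=6: .oo..
o..o.
..oo.
o.oo.
o...o
o..oo
t=7: .oo..
o..o.
.ooo.
.o.o.
oo..o
o..oo
t=8: ..o..
.ooo.
..oo.
.o.o.
oo..o
o..oo
t=9: ..ooo
.oooo
..oo.
.o.o.
oo..o
o..oo
t=10: ..ooo
.ooo.
..o.o
.o.oo
oo..o
o..oo
t=11: ...oo
.....
....o
.o.oo
oo..o
o..oo
t=12: .o.oo
ooo..
.o..o
.o.oo
oo..o
o..oo
t=13: .o.oo
ooo..
.o..o
.o.oo
oo...
o....
t=14: .o.oo
ooo..
.o..o
.o.o.
oo.oo
o...o
t=15: ...oo
.....
....o
.o.o.
oo.oo
o...o

11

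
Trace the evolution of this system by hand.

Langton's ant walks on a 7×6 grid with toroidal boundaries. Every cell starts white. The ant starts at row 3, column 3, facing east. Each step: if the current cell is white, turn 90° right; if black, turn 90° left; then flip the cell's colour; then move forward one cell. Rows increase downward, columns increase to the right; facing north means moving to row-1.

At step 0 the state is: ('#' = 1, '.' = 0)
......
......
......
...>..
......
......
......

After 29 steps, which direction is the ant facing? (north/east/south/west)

south

step 0: ......
......
......
...>..
......
......
......
step 1: ......
......
......
...#..
...v..
......
......
step 2: ......
......
......
...#..
..<#..
......
......
step 3: ......
......
......
..^#..
..##..
......
......
step 4: ......
......
......
..#>..
..##..
......
......
step 5: ......
......
...^..
..#...
..##..
......
......
step 6: ......
......
...#>.
..#...
..##..
......
......
step 7: ......
......
...##.
..#.v.
..##..
......
......
step 8: ......
......
...##.
..#<#.
..##..
......
......
step 9: ......
......
...^#.
..###.
..##..
......
......
step 10: ......
......
..<.#.
..###.
..##..
......
......
step 11: ......
..^...
..#.#.
..###.
..##..
......
......
step 12: ......
..#>..
..#.#.
..###.
..##..
......
......
step 13: ......
..##..
..#v#.
..###.
..##..
......
......
step 14: ......
..##..
..<##.
..###.
..##..
......
......
step 15: ......
..##..
...##.
..v##.
..##..
......
......
step 16: ......
..##..
...##.
...>#.
..##..
......
......
step 17: ......
..##..
...^#.
....#.
..##..
......
......
step 18: ......
..##..
..<.#.
....#.
..##..
......
......
step 19: ......
..^#..
..#.#.
....#.
..##..
......
......
step 20: ......
.<.#..
..#.#.
....#.
..##..
......
......
step 21: .^....
.#.#..
..#.#.
....#.
..##..
......
......
step 22: .#>...
.#.#..
..#.#.
....#.
..##..
......
......
step 23: .##...
.#v#..
..#.#.
....#.
..##..
......
......
step 24: .##...
.<##..
..#.#.
....#.
..##..
......
......
step 25: .##...
..##..
.v#.#.
....#.
..##..
......
......
step 26: .##...
..##..
<##.#.
....#.
..##..
......
......
step 27: .##...
^.##..
###.#.
....#.
..##..
......
......
step 28: .##...
#>##..
###.#.
....#.
..##..
......
......
step 29: .##...
####..
#v#.#.
....#.
..##..
......
......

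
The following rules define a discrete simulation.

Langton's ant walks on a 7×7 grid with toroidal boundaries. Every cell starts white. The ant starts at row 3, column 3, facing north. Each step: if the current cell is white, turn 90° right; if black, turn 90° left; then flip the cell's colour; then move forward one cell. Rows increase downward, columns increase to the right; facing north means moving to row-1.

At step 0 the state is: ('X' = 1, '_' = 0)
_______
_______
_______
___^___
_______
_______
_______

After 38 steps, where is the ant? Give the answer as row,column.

0) _______
_______
_______
___^___
_______
_______
_______
1) _______
_______
_______
___X>__
_______
_______
_______
2) _______
_______
_______
___XX__
____v__
_______
_______
3) _______
_______
_______
___XX__
___<X__
_______
_______
4) _______
_______
_______
___^X__
___XX__
_______
_______
5) _______
_______
_______
__<_X__
___XX__
_______
_______
6) _______
_______
__^____
__X_X__
___XX__
_______
_______
7) _______
_______
__X>___
__X_X__
___XX__
_______
_______
8) _______
_______
__XX___
__XvX__
___XX__
_______
_______
9) _______
_______
__XX___
__<XX__
___XX__
_______
_______
10) _______
_______
__XX___
___XX__
__vXX__
_______
_______
11) _______
_______
__XX___
___XX__
_<XXX__
_______
_______
12) _______
_______
__XX___
_^_XX__
_XXXX__
_______
_______
13) _______
_______
__XX___
_X>XX__
_XXXX__
_______
_______
14) _______
_______
__XX___
_XXXX__
_XvXX__
_______
_______
15) _______
_______
__XX___
_XXXX__
_X_>X__
_______
_______
16) _______
_______
__XX___
_XX^X__
_X__X__
_______
_______
17) _______
_______
__XX___
_X<_X__
_X__X__
_______
_______
18) _______
_______
__XX___
_X__X__
_Xv_X__
_______
_______
19) _______
_______
__XX___
_X__X__
_<X_X__
_______
_______
20) _______
_______
__XX___
_X__X__
__X_X__
_v_____
_______
21) _______
_______
__XX___
_X__X__
__X_X__
<X_____
_______
22) _______
_______
__XX___
_X__X__
^_X_X__
XX_____
_______
23) _______
_______
__XX___
_X__X__
X>X_X__
XX_____
_______
24) _______
_______
__XX___
_X__X__
XXX_X__
Xv_____
_______
25) _______
_______
__XX___
_X__X__
XXX_X__
X_>____
_______
26) _______
_______
__XX___
_X__X__
XXX_X__
X_X____
__v____
27) _______
_______
__XX___
_X__X__
XXX_X__
X_X____
_<X____
28) _______
_______
__XX___
_X__X__
XXX_X__
X^X____
_XX____
29) _______
_______
__XX___
_X__X__
XXX_X__
XX>____
_XX____
30) _______
_______
__XX___
_X__X__
XX^_X__
XX_____
_XX____
31) _______
_______
__XX___
_X__X__
X<__X__
XX_____
_XX____
32) _______
_______
__XX___
_X__X__
X___X__
Xv_____
_XX____
33) _______
_______
__XX___
_X__X__
X___X__
X_>____
_XX____
34) _______
_______
__XX___
_X__X__
X___X__
X_X____
_Xv____
35) _______
_______
__XX___
_X__X__
X___X__
X_X____
_X_>___
36) ___v___
_______
__XX___
_X__X__
X___X__
X_X____
_X_X___
37) __<X___
_______
__XX___
_X__X__
X___X__
X_X____
_X_X___
38) __XX___
_______
__XX___
_X__X__
X___X__
X_X____
_X^X___

6,2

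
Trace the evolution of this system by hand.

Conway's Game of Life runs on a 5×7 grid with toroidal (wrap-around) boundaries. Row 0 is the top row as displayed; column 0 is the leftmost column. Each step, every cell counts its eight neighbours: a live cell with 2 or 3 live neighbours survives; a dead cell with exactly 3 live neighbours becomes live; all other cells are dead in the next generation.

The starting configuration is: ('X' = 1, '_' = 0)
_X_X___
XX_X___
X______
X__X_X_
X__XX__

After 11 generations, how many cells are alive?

6

t=0: _X_X___
XX_X___
X______
X__X_X_
X__XX__
t=1: _X_X___
XX_____
X_X_X__
XX_X___
XX_X__X
t=2: ______X
X__X___
__XX__X
___XX__
___XX_X
t=3: X__XXXX
X_XX__X
__X____
_______
___XX__
t=4: XX_____
X_X____
_XXX___
___X___
___X__X
t=5: XXX___X
X__X___
_X_X___
___XX__
X_X____
t=6: __XX__X
___X__X
___X___
_X_XX__
X_X___X
t=7: _XXX_XX
___XX__
___X___
XX_XX__
X___XXX
t=8: _XX____
_____X_
_______
XXXX___
_______
t=9: _______
_______
_XX____
_XX____
X__X___
t=10: _______
_______
_XX____
X__X___
_XX____
t=11: _______
_______
_XX____
X__X___
_XX____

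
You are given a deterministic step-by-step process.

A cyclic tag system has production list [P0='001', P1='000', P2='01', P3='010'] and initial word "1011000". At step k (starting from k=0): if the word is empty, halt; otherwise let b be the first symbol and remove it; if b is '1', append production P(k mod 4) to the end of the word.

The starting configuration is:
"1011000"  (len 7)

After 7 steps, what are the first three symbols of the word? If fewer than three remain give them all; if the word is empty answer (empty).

001

[0] "1011000"  (len 7)
[1] "011000001"  (len 9)
[2] "11000001"  (len 8)
[3] "100000101"  (len 9)
[4] "00000101010"  (len 11)
[5] "0000101010"  (len 10)
[6] "000101010"  (len 9)
[7] "00101010"  (len 8)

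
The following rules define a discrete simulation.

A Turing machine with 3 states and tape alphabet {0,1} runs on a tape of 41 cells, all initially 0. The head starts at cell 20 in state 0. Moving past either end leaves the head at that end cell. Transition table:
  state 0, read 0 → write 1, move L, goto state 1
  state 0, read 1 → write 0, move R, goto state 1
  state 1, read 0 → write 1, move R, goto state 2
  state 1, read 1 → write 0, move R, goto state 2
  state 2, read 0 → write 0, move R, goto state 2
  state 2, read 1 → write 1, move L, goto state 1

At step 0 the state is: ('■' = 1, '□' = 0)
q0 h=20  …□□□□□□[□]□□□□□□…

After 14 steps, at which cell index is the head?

20

[0] q0 h=20  …□□□□□□[□]□□□□□□…
[1] q1 h=19  …□□□□□□[□]■□□□□□…
[2] q2 h=20  …□□□□□■[■]□□□□□□…
[3] q1 h=19  …□□□□□□[■]■□□□□□…
[4] q2 h=20  …□□□□□□[■]□□□□□□…
[5] q1 h=19  …□□□□□□[□]■□□□□□…
[6] q2 h=20  …□□□□□■[■]□□□□□□…
[7] q1 h=19  …□□□□□□[■]■□□□□□…
[8] q2 h=20  …□□□□□□[■]□□□□□□…
[9] q1 h=19  …□□□□□□[□]■□□□□□…
[10] q2 h=20  …□□□□□■[■]□□□□□□…
[11] q1 h=19  …□□□□□□[■]■□□□□□…
[12] q2 h=20  …□□□□□□[■]□□□□□□…
[13] q1 h=19  …□□□□□□[□]■□□□□□…
[14] q2 h=20  …□□□□□■[■]□□□□□□…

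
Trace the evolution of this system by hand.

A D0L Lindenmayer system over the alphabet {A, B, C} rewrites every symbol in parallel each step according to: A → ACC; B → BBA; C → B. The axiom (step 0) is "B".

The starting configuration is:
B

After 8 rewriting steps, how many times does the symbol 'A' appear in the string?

gen 0: B
gen 1: BBA
gen 2: BBABBAACC
gen 3: BBABBAACCBBABBAACCACCBB
gen 4: BBABBAACCBBABBAACCACCBBBBABBAACCBBABBAACCACCBBACCBBBBABBA
gen 5: BBABBAACCBBABBAACCACCBBBBABBAACCBBABBAACCACCBBACCBBBBABBAB…AACCBBABBAACCACCBBACCBBBBABBAACCBBBBABBABBABBAACCBBABBAACC  (len 143)
gen 6: BBABBAACCBBABBAACCACCBBBBABBAACCBBABBAACCACCBBACCBBBBABBAB…ACCBBABBAACCBBABBAACCBBABBAACCACCBBBBABBAACCBBABBAACCACCBB  (len 361)
gen 7: BBABBAACCBBABBAACCACCBBBBABBAACCBBABBAACCACCBBACCBBBBABBAB…ABBABBAACCBBABBAACCACCBBBBABBAACCBBABBAACCACCBBACCBBBBABBA  (len 911)
gen 8: BBABBAACCBBABBAACCACCBBBBABBAACCBBABBAACCACCBBACCBBBBABBAB…AACCBBABBAACCACCBBACCBBBBABBAACCBBBBABBABBABBAACCBBABBAACC  (len 2297)

693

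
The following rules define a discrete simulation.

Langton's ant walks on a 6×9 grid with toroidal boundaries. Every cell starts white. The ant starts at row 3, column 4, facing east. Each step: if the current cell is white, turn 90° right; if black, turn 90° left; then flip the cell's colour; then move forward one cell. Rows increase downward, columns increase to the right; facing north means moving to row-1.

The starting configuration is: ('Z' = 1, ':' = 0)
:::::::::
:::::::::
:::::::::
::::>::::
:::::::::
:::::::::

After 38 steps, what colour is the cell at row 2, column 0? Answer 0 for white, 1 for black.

0) :::::::::
:::::::::
:::::::::
::::>::::
:::::::::
:::::::::
1) :::::::::
:::::::::
:::::::::
::::Z::::
::::v::::
:::::::::
2) :::::::::
:::::::::
:::::::::
::::Z::::
:::<Z::::
:::::::::
3) :::::::::
:::::::::
:::::::::
:::^Z::::
:::ZZ::::
:::::::::
4) :::::::::
:::::::::
:::::::::
:::Z>::::
:::ZZ::::
:::::::::
5) :::::::::
:::::::::
::::^::::
:::Z:::::
:::ZZ::::
:::::::::
6) :::::::::
:::::::::
::::Z>:::
:::Z:::::
:::ZZ::::
:::::::::
7) :::::::::
:::::::::
::::ZZ:::
:::Z:v:::
:::ZZ::::
:::::::::
8) :::::::::
:::::::::
::::ZZ:::
:::Z<Z:::
:::ZZ::::
:::::::::
9) :::::::::
:::::::::
::::^Z:::
:::ZZZ:::
:::ZZ::::
:::::::::
10) :::::::::
:::::::::
:::<:Z:::
:::ZZZ:::
:::ZZ::::
:::::::::
11) :::::::::
:::^:::::
:::Z:Z:::
:::ZZZ:::
:::ZZ::::
:::::::::
12) :::::::::
:::Z>::::
:::Z:Z:::
:::ZZZ:::
:::ZZ::::
:::::::::
13) :::::::::
:::ZZ::::
:::ZvZ:::
:::ZZZ:::
:::ZZ::::
:::::::::
14) :::::::::
:::ZZ::::
:::<ZZ:::
:::ZZZ:::
:::ZZ::::
:::::::::
15) :::::::::
:::ZZ::::
::::ZZ:::
:::vZZ:::
:::ZZ::::
:::::::::
16) :::::::::
:::ZZ::::
::::ZZ:::
::::>Z:::
:::ZZ::::
:::::::::
17) :::::::::
:::ZZ::::
::::^Z:::
:::::Z:::
:::ZZ::::
:::::::::
18) :::::::::
:::ZZ::::
:::<:Z:::
:::::Z:::
:::ZZ::::
:::::::::
19) :::::::::
:::^Z::::
:::Z:Z:::
:::::Z:::
:::ZZ::::
:::::::::
20) :::::::::
::<:Z::::
:::Z:Z:::
:::::Z:::
:::ZZ::::
:::::::::
21) ::^::::::
::Z:Z::::
:::Z:Z:::
:::::Z:::
:::ZZ::::
:::::::::
22) ::Z>:::::
::Z:Z::::
:::Z:Z:::
:::::Z:::
:::ZZ::::
:::::::::
23) ::ZZ:::::
::ZvZ::::
:::Z:Z:::
:::::Z:::
:::ZZ::::
:::::::::
24) ::ZZ:::::
::<ZZ::::
:::Z:Z:::
:::::Z:::
:::ZZ::::
:::::::::
25) ::ZZ:::::
:::ZZ::::
::vZ:Z:::
:::::Z:::
:::ZZ::::
:::::::::
26) ::ZZ:::::
:::ZZ::::
:<ZZ:Z:::
:::::Z:::
:::ZZ::::
:::::::::
27) ::ZZ:::::
:^:ZZ::::
:ZZZ:Z:::
:::::Z:::
:::ZZ::::
:::::::::
28) ::ZZ:::::
:Z>ZZ::::
:ZZZ:Z:::
:::::Z:::
:::ZZ::::
:::::::::
29) ::ZZ:::::
:ZZZZ::::
:ZvZ:Z:::
:::::Z:::
:::ZZ::::
:::::::::
30) ::ZZ:::::
:ZZZZ::::
:Z:>:Z:::
:::::Z:::
:::ZZ::::
:::::::::
31) ::ZZ:::::
:ZZ^Z::::
:Z:::Z:::
:::::Z:::
:::ZZ::::
:::::::::
32) ::ZZ:::::
:Z<:Z::::
:Z:::Z:::
:::::Z:::
:::ZZ::::
:::::::::
33) ::ZZ:::::
:Z::Z::::
:Zv::Z:::
:::::Z:::
:::ZZ::::
:::::::::
34) ::ZZ:::::
:Z::Z::::
:<Z::Z:::
:::::Z:::
:::ZZ::::
:::::::::
35) ::ZZ:::::
:Z::Z::::
::Z::Z:::
:v:::Z:::
:::ZZ::::
:::::::::
36) ::ZZ:::::
:Z::Z::::
::Z::Z:::
<Z:::Z:::
:::ZZ::::
:::::::::
37) ::ZZ:::::
:Z::Z::::
^:Z::Z:::
ZZ:::Z:::
:::ZZ::::
:::::::::
38) ::ZZ:::::
:Z::Z::::
Z>Z::Z:::
ZZ:::Z:::
:::ZZ::::
:::::::::

1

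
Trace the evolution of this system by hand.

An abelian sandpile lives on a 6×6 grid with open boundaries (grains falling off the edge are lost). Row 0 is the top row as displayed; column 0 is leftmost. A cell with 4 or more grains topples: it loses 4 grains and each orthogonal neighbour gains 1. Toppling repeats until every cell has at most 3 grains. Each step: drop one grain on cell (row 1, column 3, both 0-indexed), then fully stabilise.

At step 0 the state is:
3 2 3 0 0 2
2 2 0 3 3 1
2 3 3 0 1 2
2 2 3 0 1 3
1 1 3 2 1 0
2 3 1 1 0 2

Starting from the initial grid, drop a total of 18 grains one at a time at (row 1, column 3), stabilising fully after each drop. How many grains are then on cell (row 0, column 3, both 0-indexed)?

[0] 3 2 3 0 0 2
2 2 0 3 3 1
2 3 3 0 1 2
2 2 3 0 1 3
1 1 3 2 1 0
2 3 1 1 0 2
[1] 3 2 3 1 1 2
2 2 1 1 0 2
2 3 3 1 2 2
2 2 3 0 1 3
1 1 3 2 1 0
2 3 1 1 0 2
[2] 3 2 3 1 1 2
2 2 1 2 0 2
2 3 3 1 2 2
2 2 3 0 1 3
1 1 3 2 1 0
2 3 1 1 0 2
[3] 3 2 3 1 1 2
2 2 1 3 0 2
2 3 3 1 2 2
2 2 3 0 1 3
1 1 3 2 1 0
2 3 1 1 0 2
[4] 3 2 3 2 1 2
2 2 2 0 1 2
2 3 3 2 2 2
2 2 3 0 1 3
1 1 3 2 1 0
2 3 1 1 0 2
[5] 3 2 3 2 1 2
2 2 2 1 1 2
2 3 3 2 2 2
2 2 3 0 1 3
1 1 3 2 1 0
2 3 1 1 0 2
[6] 3 2 3 2 1 2
2 2 2 2 1 2
2 3 3 2 2 2
2 2 3 0 1 3
1 1 3 2 1 0
2 3 1 1 0 2
[7] 3 2 3 2 1 2
2 2 2 3 1 2
2 3 3 2 2 2
2 2 3 0 1 3
1 1 3 2 1 0
2 3 1 1 0 2
[8] 3 2 3 3 1 2
2 2 3 0 2 2
2 3 3 3 2 2
2 2 3 0 1 3
1 1 3 2 1 0
2 3 1 1 0 2
[9] 3 2 3 3 1 2
2 2 3 1 2 2
2 3 3 3 2 2
2 2 3 0 1 3
1 1 3 2 1 0
2 3 1 1 0 2
[10] 3 2 3 3 1 2
2 2 3 2 2 2
2 3 3 3 2 2
2 2 3 0 1 3
1 1 3 2 1 0
2 3 1 1 0 2
[11] 3 2 3 3 1 2
2 2 3 3 2 2
2 3 3 3 2 2
2 2 3 0 1 3
1 1 3 2 1 0
2 3 1 1 0 2
[12] 1 1 2 1 2 2
1 2 3 3 3 2
1 3 3 1 3 2
0 1 2 2 1 3
2 3 0 3 1 0
2 3 2 1 0 2
[13] 1 2 3 2 3 2
2 0 2 3 1 3
2 1 2 0 1 3
0 2 3 3 2 3
2 3 0 3 1 0
2 3 2 1 0 2
[14] 1 2 3 3 3 2
2 0 3 0 2 3
2 1 2 1 1 3
0 2 3 3 2 3
2 3 0 3 1 0
2 3 2 1 0 2
[15] 1 2 3 3 3 2
2 0 3 1 2 3
2 1 2 1 1 3
0 2 3 3 2 3
2 3 0 3 1 0
2 3 2 1 0 2
[16] 1 2 3 3 3 2
2 0 3 2 2 3
2 1 2 1 1 3
0 2 3 3 2 3
2 3 0 3 1 0
2 3 2 1 0 2
[17] 1 2 3 3 3 2
2 0 3 3 2 3
2 1 2 1 1 3
0 2 3 3 2 3
2 3 0 3 1 0
2 3 2 1 0 2
[18] 1 3 1 2 2 0
2 1 1 3 1 2
2 1 3 2 3 1
0 2 3 3 3 0
2 3 0 3 1 1
2 3 2 1 0 2

2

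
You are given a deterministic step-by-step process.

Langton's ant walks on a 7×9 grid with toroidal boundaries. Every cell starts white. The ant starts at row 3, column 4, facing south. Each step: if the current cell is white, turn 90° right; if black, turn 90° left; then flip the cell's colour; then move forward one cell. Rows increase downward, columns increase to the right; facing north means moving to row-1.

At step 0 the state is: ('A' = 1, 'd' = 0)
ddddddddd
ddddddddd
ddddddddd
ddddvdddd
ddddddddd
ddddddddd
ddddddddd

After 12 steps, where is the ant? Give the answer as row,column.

3,6

0) ddddddddd
ddddddddd
ddddddddd
ddddvdddd
ddddddddd
ddddddddd
ddddddddd
1) ddddddddd
ddddddddd
ddddddddd
ddd<Adddd
ddddddddd
ddddddddd
ddddddddd
2) ddddddddd
ddddddddd
ddd^ddddd
dddAAdddd
ddddddddd
ddddddddd
ddddddddd
3) ddddddddd
ddddddddd
dddA>dddd
dddAAdddd
ddddddddd
ddddddddd
ddddddddd
4) ddddddddd
ddddddddd
dddAAdddd
dddAvdddd
ddddddddd
ddddddddd
ddddddddd
5) ddddddddd
ddddddddd
dddAAdddd
dddAd>ddd
ddddddddd
ddddddddd
ddddddddd
6) ddddddddd
ddddddddd
dddAAdddd
dddAdAddd
dddddvddd
ddddddddd
ddddddddd
7) ddddddddd
ddddddddd
dddAAdddd
dddAdAddd
dddd<Addd
ddddddddd
ddddddddd
8) ddddddddd
ddddddddd
dddAAdddd
dddA^Addd
ddddAAddd
ddddddddd
ddddddddd
9) ddddddddd
ddddddddd
dddAAdddd
dddAA>ddd
ddddAAddd
ddddddddd
ddddddddd
10) ddddddddd
ddddddddd
dddAA^ddd
dddAAdddd
ddddAAddd
ddddddddd
ddddddddd
11) ddddddddd
ddddddddd
dddAAA>dd
dddAAdddd
ddddAAddd
ddddddddd
ddddddddd
12) ddddddddd
ddddddddd
dddAAAAdd
dddAAdvdd
ddddAAddd
ddddddddd
ddddddddd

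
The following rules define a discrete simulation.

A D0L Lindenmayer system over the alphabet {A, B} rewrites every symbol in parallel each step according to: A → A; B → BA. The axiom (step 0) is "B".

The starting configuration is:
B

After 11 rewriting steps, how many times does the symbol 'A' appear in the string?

t=0: B
t=1: BA
t=2: BAA
t=3: BAAA
t=4: BAAAA
t=5: BAAAAA
t=6: BAAAAAA
t=7: BAAAAAAA
t=8: BAAAAAAAA
t=9: BAAAAAAAAA
t=10: BAAAAAAAAAA
t=11: BAAAAAAAAAAA

11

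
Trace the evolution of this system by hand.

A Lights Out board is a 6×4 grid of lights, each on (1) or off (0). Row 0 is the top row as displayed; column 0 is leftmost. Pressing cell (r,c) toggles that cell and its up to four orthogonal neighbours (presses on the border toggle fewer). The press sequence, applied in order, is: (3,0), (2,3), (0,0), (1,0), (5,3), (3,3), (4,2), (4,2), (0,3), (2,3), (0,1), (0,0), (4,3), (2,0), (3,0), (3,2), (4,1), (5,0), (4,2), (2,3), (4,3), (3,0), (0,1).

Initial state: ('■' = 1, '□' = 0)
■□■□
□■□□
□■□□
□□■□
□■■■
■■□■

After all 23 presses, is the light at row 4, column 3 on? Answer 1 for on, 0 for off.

0

gen 0: ■□■□
□■□□
□■□□
□□■□
□■■■
■■□■
gen 1: ■□■□
□■□□
■■□□
■■■□
■■■■
■■□■
gen 2: ■□■□
□■□■
■■■■
■■■■
■■■■
■■□■
gen 3: □■■□
■■□■
■■■■
■■■■
■■■■
■■□■
gen 4: ■■■□
□□□■
□■■■
■■■■
■■■■
■■□■
gen 5: ■■■□
□□□■
□■■■
■■■■
■■■□
■■■□
gen 6: ■■■□
□□□■
□■■□
■■□□
■■■■
■■■□
gen 7: ■■■□
□□□■
□■■□
■■■□
■□□□
■■□□
gen 8: ■■■□
□□□■
□■■□
■■□□
■■■■
■■■□
gen 9: ■■□■
□□□□
□■■□
■■□□
■■■■
■■■□
gen 10: ■■□■
□□□■
□■□■
■■□■
■■■■
■■■□
gen 11: □□■■
□■□■
□■□■
■■□■
■■■■
■■■□
gen 12: ■■■■
■■□■
□■□■
■■□■
■■■■
■■■□
gen 13: ■■■■
■■□■
□■□■
■■□□
■■□□
■■■■
gen 14: ■■■■
□■□■
■□□■
□■□□
■■□□
■■■■
gen 15: ■■■■
□■□■
□□□■
■□□□
□■□□
■■■■
gen 16: ■■■■
□■□■
□□■■
■■■■
□■■□
■■■■
gen 17: ■■■■
□■□■
□□■■
■□■■
■□□□
■□■■
gen 18: ■■■■
□■□■
□□■■
■□■■
□□□□
□■■■
gen 19: ■■■■
□■□■
□□■■
■□□■
□■■■
□■□■
gen 20: ■■■■
□■□□
□□□□
■□□□
□■■■
□■□■
gen 21: ■■■■
□■□□
□□□□
■□□■
□■□□
□■□□
gen 22: ■■■■
□■□□
■□□□
□■□■
■■□□
□■□□
gen 23: □□□■
□□□□
■□□□
□■□■
■■□□
□■□□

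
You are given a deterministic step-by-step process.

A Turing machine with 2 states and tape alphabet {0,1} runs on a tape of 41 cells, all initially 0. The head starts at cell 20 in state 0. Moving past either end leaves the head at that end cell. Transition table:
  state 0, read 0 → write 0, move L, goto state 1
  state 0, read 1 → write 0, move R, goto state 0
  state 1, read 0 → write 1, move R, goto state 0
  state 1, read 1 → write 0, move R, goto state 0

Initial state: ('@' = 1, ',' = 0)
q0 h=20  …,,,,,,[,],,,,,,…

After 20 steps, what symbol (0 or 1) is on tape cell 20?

step 0: q0 h=20  …,,,,,,[,],,,,,,…
step 1: q1 h=19  …,,,,,,[,],,,,,,…
step 2: q0 h=20  …,,,,,@[,],,,,,,…
step 3: q1 h=19  …,,,,,,[@],,,,,,…
step 4: q0 h=20  …,,,,,,[,],,,,,,…
step 5: q1 h=19  …,,,,,,[,],,,,,,…
step 6: q0 h=20  …,,,,,@[,],,,,,,…
step 7: q1 h=19  …,,,,,,[@],,,,,,…
step 8: q0 h=20  …,,,,,,[,],,,,,,…
step 9: q1 h=19  …,,,,,,[,],,,,,,…
step 10: q0 h=20  …,,,,,@[,],,,,,,…
step 11: q1 h=19  …,,,,,,[@],,,,,,…
step 12: q0 h=20  …,,,,,,[,],,,,,,…
step 13: q1 h=19  …,,,,,,[,],,,,,,…
step 14: q0 h=20  …,,,,,@[,],,,,,,…
step 15: q1 h=19  …,,,,,,[@],,,,,,…
step 16: q0 h=20  …,,,,,,[,],,,,,,…
step 17: q1 h=19  …,,,,,,[,],,,,,,…
step 18: q0 h=20  …,,,,,@[,],,,,,,…
step 19: q1 h=19  …,,,,,,[@],,,,,,…
step 20: q0 h=20  …,,,,,,[,],,,,,,…

0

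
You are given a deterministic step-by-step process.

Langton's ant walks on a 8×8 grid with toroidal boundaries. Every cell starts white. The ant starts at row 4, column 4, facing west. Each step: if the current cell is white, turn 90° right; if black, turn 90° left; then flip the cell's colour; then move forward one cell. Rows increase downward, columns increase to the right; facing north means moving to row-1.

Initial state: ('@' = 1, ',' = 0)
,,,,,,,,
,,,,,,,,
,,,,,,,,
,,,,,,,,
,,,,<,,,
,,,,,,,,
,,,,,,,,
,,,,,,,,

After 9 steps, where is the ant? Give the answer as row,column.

[0] ,,,,,,,,
,,,,,,,,
,,,,,,,,
,,,,,,,,
,,,,<,,,
,,,,,,,,
,,,,,,,,
,,,,,,,,
[1] ,,,,,,,,
,,,,,,,,
,,,,,,,,
,,,,^,,,
,,,,@,,,
,,,,,,,,
,,,,,,,,
,,,,,,,,
[2] ,,,,,,,,
,,,,,,,,
,,,,,,,,
,,,,@>,,
,,,,@,,,
,,,,,,,,
,,,,,,,,
,,,,,,,,
[3] ,,,,,,,,
,,,,,,,,
,,,,,,,,
,,,,@@,,
,,,,@v,,
,,,,,,,,
,,,,,,,,
,,,,,,,,
[4] ,,,,,,,,
,,,,,,,,
,,,,,,,,
,,,,@@,,
,,,,<@,,
,,,,,,,,
,,,,,,,,
,,,,,,,,
[5] ,,,,,,,,
,,,,,,,,
,,,,,,,,
,,,,@@,,
,,,,,@,,
,,,,v,,,
,,,,,,,,
,,,,,,,,
[6] ,,,,,,,,
,,,,,,,,
,,,,,,,,
,,,,@@,,
,,,,,@,,
,,,<@,,,
,,,,,,,,
,,,,,,,,
[7] ,,,,,,,,
,,,,,,,,
,,,,,,,,
,,,,@@,,
,,,^,@,,
,,,@@,,,
,,,,,,,,
,,,,,,,,
[8] ,,,,,,,,
,,,,,,,,
,,,,,,,,
,,,,@@,,
,,,@>@,,
,,,@@,,,
,,,,,,,,
,,,,,,,,
[9] ,,,,,,,,
,,,,,,,,
,,,,,,,,
,,,,@@,,
,,,@@@,,
,,,@v,,,
,,,,,,,,
,,,,,,,,

5,4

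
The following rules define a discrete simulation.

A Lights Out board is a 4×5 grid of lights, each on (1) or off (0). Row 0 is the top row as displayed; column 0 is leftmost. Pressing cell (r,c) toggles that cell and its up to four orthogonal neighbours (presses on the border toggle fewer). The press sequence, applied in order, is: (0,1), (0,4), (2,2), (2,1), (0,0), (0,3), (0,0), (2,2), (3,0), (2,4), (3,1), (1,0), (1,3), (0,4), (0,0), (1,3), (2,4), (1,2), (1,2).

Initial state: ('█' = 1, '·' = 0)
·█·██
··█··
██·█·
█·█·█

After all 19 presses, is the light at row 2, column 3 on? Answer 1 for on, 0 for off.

1

step 0: ·█·██
··█··
██·█·
█·█·█
step 1: █·███
·██··
██·█·
█·█·█
step 2: █·█··
·██·█
██·█·
█·█·█
step 3: █·█··
·█··█
█·█··
█···█
step 4: █·█··
····█
·█···
██··█
step 5: ·██··
█···█
·█···
██··█
step 6: ·█·██
█··██
·█···
██··█
step 7: █··██
···██
·█···
██··█
step 8: █··██
··███
··██·
███·█
step 9: █··██
··███
█·██·
··█·█
step 10: █··██
··██·
█·█·█
··█··
step 11: █··██
··██·
███·█
██···
step 12: ···██
████·
·██·█
██···
step 13: ····█
██··█
·████
██···
step 14: ···█·
██···
·████
██···
step 15: ██·█·
·█···
·████
██···
step 16: ██···
·████
·██·█
██···
step 17: ██···
·███·
·███·
██··█
step 18: ███··
·····
·█·█·
██··█
step 19: ██···
·███·
·███·
██··█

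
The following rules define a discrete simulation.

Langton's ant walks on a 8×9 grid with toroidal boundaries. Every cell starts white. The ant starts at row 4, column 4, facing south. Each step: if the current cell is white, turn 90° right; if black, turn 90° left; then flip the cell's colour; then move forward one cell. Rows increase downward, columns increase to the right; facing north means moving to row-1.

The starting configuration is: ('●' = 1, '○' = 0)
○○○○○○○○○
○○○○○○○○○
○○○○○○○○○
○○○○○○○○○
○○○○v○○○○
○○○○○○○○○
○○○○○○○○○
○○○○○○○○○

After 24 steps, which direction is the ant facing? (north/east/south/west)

north

step 0: ○○○○○○○○○
○○○○○○○○○
○○○○○○○○○
○○○○○○○○○
○○○○v○○○○
○○○○○○○○○
○○○○○○○○○
○○○○○○○○○
step 1: ○○○○○○○○○
○○○○○○○○○
○○○○○○○○○
○○○○○○○○○
○○○<●○○○○
○○○○○○○○○
○○○○○○○○○
○○○○○○○○○
step 2: ○○○○○○○○○
○○○○○○○○○
○○○○○○○○○
○○○^○○○○○
○○○●●○○○○
○○○○○○○○○
○○○○○○○○○
○○○○○○○○○
step 3: ○○○○○○○○○
○○○○○○○○○
○○○○○○○○○
○○○●>○○○○
○○○●●○○○○
○○○○○○○○○
○○○○○○○○○
○○○○○○○○○
step 4: ○○○○○○○○○
○○○○○○○○○
○○○○○○○○○
○○○●●○○○○
○○○●v○○○○
○○○○○○○○○
○○○○○○○○○
○○○○○○○○○
step 5: ○○○○○○○○○
○○○○○○○○○
○○○○○○○○○
○○○●●○○○○
○○○●○>○○○
○○○○○○○○○
○○○○○○○○○
○○○○○○○○○
step 6: ○○○○○○○○○
○○○○○○○○○
○○○○○○○○○
○○○●●○○○○
○○○●○●○○○
○○○○○v○○○
○○○○○○○○○
○○○○○○○○○
step 7: ○○○○○○○○○
○○○○○○○○○
○○○○○○○○○
○○○●●○○○○
○○○●○●○○○
○○○○<●○○○
○○○○○○○○○
○○○○○○○○○
step 8: ○○○○○○○○○
○○○○○○○○○
○○○○○○○○○
○○○●●○○○○
○○○●^●○○○
○○○○●●○○○
○○○○○○○○○
○○○○○○○○○
step 9: ○○○○○○○○○
○○○○○○○○○
○○○○○○○○○
○○○●●○○○○
○○○●●>○○○
○○○○●●○○○
○○○○○○○○○
○○○○○○○○○
step 10: ○○○○○○○○○
○○○○○○○○○
○○○○○○○○○
○○○●●^○○○
○○○●●○○○○
○○○○●●○○○
○○○○○○○○○
○○○○○○○○○
step 11: ○○○○○○○○○
○○○○○○○○○
○○○○○○○○○
○○○●●●>○○
○○○●●○○○○
○○○○●●○○○
○○○○○○○○○
○○○○○○○○○
step 12: ○○○○○○○○○
○○○○○○○○○
○○○○○○○○○
○○○●●●●○○
○○○●●○v○○
○○○○●●○○○
○○○○○○○○○
○○○○○○○○○
step 13: ○○○○○○○○○
○○○○○○○○○
○○○○○○○○○
○○○●●●●○○
○○○●●<●○○
○○○○●●○○○
○○○○○○○○○
○○○○○○○○○
step 14: ○○○○○○○○○
○○○○○○○○○
○○○○○○○○○
○○○●●^●○○
○○○●●●●○○
○○○○●●○○○
○○○○○○○○○
○○○○○○○○○
step 15: ○○○○○○○○○
○○○○○○○○○
○○○○○○○○○
○○○●<○●○○
○○○●●●●○○
○○○○●●○○○
○○○○○○○○○
○○○○○○○○○
step 16: ○○○○○○○○○
○○○○○○○○○
○○○○○○○○○
○○○●○○●○○
○○○●v●●○○
○○○○●●○○○
○○○○○○○○○
○○○○○○○○○
step 17: ○○○○○○○○○
○○○○○○○○○
○○○○○○○○○
○○○●○○●○○
○○○●○>●○○
○○○○●●○○○
○○○○○○○○○
○○○○○○○○○
step 18: ○○○○○○○○○
○○○○○○○○○
○○○○○○○○○
○○○●○^●○○
○○○●○○●○○
○○○○●●○○○
○○○○○○○○○
○○○○○○○○○
step 19: ○○○○○○○○○
○○○○○○○○○
○○○○○○○○○
○○○●○●>○○
○○○●○○●○○
○○○○●●○○○
○○○○○○○○○
○○○○○○○○○
step 20: ○○○○○○○○○
○○○○○○○○○
○○○○○○^○○
○○○●○●○○○
○○○●○○●○○
○○○○●●○○○
○○○○○○○○○
○○○○○○○○○
step 21: ○○○○○○○○○
○○○○○○○○○
○○○○○○●>○
○○○●○●○○○
○○○●○○●○○
○○○○●●○○○
○○○○○○○○○
○○○○○○○○○
step 22: ○○○○○○○○○
○○○○○○○○○
○○○○○○●●○
○○○●○●○v○
○○○●○○●○○
○○○○●●○○○
○○○○○○○○○
○○○○○○○○○
step 23: ○○○○○○○○○
○○○○○○○○○
○○○○○○●●○
○○○●○●<●○
○○○●○○●○○
○○○○●●○○○
○○○○○○○○○
○○○○○○○○○
step 24: ○○○○○○○○○
○○○○○○○○○
○○○○○○^●○
○○○●○●●●○
○○○●○○●○○
○○○○●●○○○
○○○○○○○○○
○○○○○○○○○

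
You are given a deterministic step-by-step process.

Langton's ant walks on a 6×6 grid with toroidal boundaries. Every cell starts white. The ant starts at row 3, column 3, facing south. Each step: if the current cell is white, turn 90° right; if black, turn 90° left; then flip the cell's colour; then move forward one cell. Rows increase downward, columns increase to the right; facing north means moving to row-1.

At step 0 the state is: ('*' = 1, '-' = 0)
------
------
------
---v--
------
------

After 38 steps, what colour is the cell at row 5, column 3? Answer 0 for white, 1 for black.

0) ------
------
------
---v--
------
------
1) ------
------
------
--<*--
------
------
2) ------
------
--^---
--**--
------
------
3) ------
------
--*>--
--**--
------
------
4) ------
------
--**--
--*v--
------
------
5) ------
------
--**--
--*->-
------
------
6) ------
------
--**--
--*-*-
----v-
------
7) ------
------
--**--
--*-*-
---<*-
------
8) ------
------
--**--
--*^*-
---**-
------
9) ------
------
--**--
--**>-
---**-
------
10) ------
------
--**^-
--**--
---**-
------
11) ------
------
--***>
--**--
---**-
------
12) ------
------
--****
--**-v
---**-
------
13) ------
------
--****
--**<*
---**-
------
14) ------
------
--**^*
--****
---**-
------
15) ------
------
--*<-*
--****
---**-
------
16) ------
------
--*--*
--*v**
---**-
------
17) ------
------
--*--*
--*->*
---**-
------
18) ------
------
--*-^*
--*--*
---**-
------
19) ------
------
--*-*>
--*--*
---**-
------
20) ------
-----^
--*-*-
--*--*
---**-
------
21) ------
>----*
--*-*-
--*--*
---**-
------
22) ------
*----*
v-*-*-
--*--*
---**-
------
23) ------
*----*
*-*-*<
--*--*
---**-
------
24) ------
*----^
*-*-**
--*--*
---**-
------
25) ------
*---<-
*-*-**
--*--*
---**-
------
26) ----^-
*---*-
*-*-**
--*--*
---**-
------
27) ----*>
*---*-
*-*-**
--*--*
---**-
------
28) ----**
*---*v
*-*-**
--*--*
---**-
------
29) ----**
*---<*
*-*-**
--*--*
---**-
------
30) ----**
*----*
*-*-v*
--*--*
---**-
------
31) ----**
*----*
*-*-->
--*--*
---**-
------
32) ----**
*----^
*-*---
--*--*
---**-
------
33) ----**
*---<-
*-*---
--*--*
---**-
------
34) ----^*
*---*-
*-*---
--*--*
---**-
------
35) ---<-*
*---*-
*-*---
--*--*
---**-
------
36) ---*-*
*---*-
*-*---
--*--*
---**-
---^--
37) ---*-*
*---*-
*-*---
--*--*
---**-
---*>-
38) ---*v*
*---*-
*-*---
--*--*
---**-
---**-

1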